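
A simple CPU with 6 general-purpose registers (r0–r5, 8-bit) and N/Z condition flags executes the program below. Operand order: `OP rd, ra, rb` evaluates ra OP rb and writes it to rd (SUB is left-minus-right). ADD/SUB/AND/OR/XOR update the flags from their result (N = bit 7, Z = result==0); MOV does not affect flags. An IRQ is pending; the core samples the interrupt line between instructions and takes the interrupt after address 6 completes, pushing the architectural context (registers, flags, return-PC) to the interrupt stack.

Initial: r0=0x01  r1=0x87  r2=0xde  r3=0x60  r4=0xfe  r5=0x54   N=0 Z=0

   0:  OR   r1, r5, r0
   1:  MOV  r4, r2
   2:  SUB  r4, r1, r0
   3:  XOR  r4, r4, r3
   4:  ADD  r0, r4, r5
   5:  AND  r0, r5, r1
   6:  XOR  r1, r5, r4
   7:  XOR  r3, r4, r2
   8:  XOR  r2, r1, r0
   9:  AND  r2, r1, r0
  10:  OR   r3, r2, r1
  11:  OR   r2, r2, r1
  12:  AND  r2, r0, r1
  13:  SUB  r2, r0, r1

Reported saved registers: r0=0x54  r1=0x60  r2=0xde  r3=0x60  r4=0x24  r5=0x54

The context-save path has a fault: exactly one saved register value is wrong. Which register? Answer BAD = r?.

BAD = r4

after  0: r0=0x01 r1=0x55 r2=0xde r3=0x60 r4=0xfe r5=0x54  N=0 Z=0
after  1: r0=0x01 r1=0x55 r2=0xde r3=0x60 r4=0xde r5=0x54  N=0 Z=0
after  2: r0=0x01 r1=0x55 r2=0xde r3=0x60 r4=0x54 r5=0x54  N=0 Z=0
after  3: r0=0x01 r1=0x55 r2=0xde r3=0x60 r4=0x34 r5=0x54  N=0 Z=0
after  4: r0=0x88 r1=0x55 r2=0xde r3=0x60 r4=0x34 r5=0x54  N=1 Z=0
after  5: r0=0x54 r1=0x55 r2=0xde r3=0x60 r4=0x34 r5=0x54  N=0 Z=0
after  6: r0=0x54 r1=0x60 r2=0xde r3=0x60 r4=0x34 r5=0x54  N=0 Z=0
-- IRQ taken; context saved, return-PC = 7 --
mismatch: r4: reported 0x24 vs actual 0x34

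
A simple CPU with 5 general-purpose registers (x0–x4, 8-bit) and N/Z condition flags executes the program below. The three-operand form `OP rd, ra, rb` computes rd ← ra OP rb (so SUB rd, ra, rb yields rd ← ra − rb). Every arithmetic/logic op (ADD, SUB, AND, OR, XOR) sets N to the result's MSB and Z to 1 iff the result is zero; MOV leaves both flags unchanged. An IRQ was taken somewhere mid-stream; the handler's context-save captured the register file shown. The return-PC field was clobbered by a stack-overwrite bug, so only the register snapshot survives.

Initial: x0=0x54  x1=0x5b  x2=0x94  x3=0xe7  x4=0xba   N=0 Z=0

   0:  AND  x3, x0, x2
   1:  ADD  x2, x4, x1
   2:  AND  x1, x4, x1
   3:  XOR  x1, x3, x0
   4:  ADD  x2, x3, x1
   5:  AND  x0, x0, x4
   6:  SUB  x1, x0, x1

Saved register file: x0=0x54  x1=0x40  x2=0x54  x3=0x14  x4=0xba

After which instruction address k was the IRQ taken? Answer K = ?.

K = 4

after  0: x0=0x54 x1=0x5b x2=0x94 x3=0x14 x4=0xba  N=0 Z=0
after  1: x0=0x54 x1=0x5b x2=0x15 x3=0x14 x4=0xba  N=0 Z=0
after  2: x0=0x54 x1=0x1a x2=0x15 x3=0x14 x4=0xba  N=0 Z=0
after  3: x0=0x54 x1=0x40 x2=0x15 x3=0x14 x4=0xba  N=0 Z=0
after  4: x0=0x54 x1=0x40 x2=0x54 x3=0x14 x4=0xba  N=0 Z=0
-- IRQ taken; context saved, return-PC = 5 --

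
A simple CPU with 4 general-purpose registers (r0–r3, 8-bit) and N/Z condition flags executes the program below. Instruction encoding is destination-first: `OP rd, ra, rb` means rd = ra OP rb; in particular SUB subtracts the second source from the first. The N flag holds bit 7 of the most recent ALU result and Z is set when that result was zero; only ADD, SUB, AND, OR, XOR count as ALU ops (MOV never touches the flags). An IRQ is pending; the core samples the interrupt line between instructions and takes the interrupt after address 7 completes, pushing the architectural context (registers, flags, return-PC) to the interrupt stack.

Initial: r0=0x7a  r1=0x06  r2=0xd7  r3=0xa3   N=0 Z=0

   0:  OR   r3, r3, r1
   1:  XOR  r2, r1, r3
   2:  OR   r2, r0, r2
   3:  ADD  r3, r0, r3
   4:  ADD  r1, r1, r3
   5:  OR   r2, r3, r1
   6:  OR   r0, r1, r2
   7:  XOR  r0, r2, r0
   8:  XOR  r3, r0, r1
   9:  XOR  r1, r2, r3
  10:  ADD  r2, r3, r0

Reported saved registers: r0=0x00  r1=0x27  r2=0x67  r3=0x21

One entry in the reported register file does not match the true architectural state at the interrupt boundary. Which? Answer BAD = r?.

BAD = r2

after  0: r0=0x7a r1=0x06 r2=0xd7 r3=0xa7  N=1 Z=0
after  1: r0=0x7a r1=0x06 r2=0xa1 r3=0xa7  N=1 Z=0
after  2: r0=0x7a r1=0x06 r2=0xfb r3=0xa7  N=1 Z=0
after  3: r0=0x7a r1=0x06 r2=0xfb r3=0x21  N=0 Z=0
after  4: r0=0x7a r1=0x27 r2=0xfb r3=0x21  N=0 Z=0
after  5: r0=0x7a r1=0x27 r2=0x27 r3=0x21  N=0 Z=0
after  6: r0=0x27 r1=0x27 r2=0x27 r3=0x21  N=0 Z=0
after  7: r0=0x00 r1=0x27 r2=0x27 r3=0x21  N=0 Z=1
-- IRQ taken; context saved, return-PC = 8 --
mismatch: r2: reported 0x67 vs actual 0x27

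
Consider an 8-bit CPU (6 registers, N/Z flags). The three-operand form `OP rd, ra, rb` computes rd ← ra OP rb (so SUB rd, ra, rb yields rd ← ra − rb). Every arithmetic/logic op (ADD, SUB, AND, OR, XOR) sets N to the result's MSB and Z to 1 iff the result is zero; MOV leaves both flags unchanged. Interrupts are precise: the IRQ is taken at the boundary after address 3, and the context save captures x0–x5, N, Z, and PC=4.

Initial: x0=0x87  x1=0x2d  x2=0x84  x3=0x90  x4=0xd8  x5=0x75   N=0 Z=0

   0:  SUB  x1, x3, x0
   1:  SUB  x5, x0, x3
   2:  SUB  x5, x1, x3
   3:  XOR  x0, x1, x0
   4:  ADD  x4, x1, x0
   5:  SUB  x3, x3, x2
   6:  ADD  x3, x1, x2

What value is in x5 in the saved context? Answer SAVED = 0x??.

after  0: x0=0x87 x1=0x09 x2=0x84 x3=0x90 x4=0xd8 x5=0x75  N=0 Z=0
after  1: x0=0x87 x1=0x09 x2=0x84 x3=0x90 x4=0xd8 x5=0xf7  N=1 Z=0
after  2: x0=0x87 x1=0x09 x2=0x84 x3=0x90 x4=0xd8 x5=0x79  N=0 Z=0
after  3: x0=0x8e x1=0x09 x2=0x84 x3=0x90 x4=0xd8 x5=0x79  N=1 Z=0
-- IRQ taken; context saved, return-PC = 4 --

SAVED = 0x79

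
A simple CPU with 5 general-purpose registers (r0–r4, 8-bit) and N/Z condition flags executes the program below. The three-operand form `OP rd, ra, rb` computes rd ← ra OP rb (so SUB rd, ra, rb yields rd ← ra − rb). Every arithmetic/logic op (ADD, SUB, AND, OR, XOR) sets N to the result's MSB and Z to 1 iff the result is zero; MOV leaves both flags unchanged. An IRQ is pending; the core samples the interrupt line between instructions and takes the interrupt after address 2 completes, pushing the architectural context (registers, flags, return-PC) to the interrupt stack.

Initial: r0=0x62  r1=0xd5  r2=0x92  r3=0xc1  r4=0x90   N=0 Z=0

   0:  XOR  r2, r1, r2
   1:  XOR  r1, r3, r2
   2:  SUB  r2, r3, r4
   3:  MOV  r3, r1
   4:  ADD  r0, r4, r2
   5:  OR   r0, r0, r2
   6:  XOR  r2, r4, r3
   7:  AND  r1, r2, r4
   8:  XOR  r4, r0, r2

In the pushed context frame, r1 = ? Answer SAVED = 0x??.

after  0: r0=0x62 r1=0xd5 r2=0x47 r3=0xc1 r4=0x90  N=0 Z=0
after  1: r0=0x62 r1=0x86 r2=0x47 r3=0xc1 r4=0x90  N=1 Z=0
after  2: r0=0x62 r1=0x86 r2=0x31 r3=0xc1 r4=0x90  N=0 Z=0
-- IRQ taken; context saved, return-PC = 3 --

SAVED = 0x86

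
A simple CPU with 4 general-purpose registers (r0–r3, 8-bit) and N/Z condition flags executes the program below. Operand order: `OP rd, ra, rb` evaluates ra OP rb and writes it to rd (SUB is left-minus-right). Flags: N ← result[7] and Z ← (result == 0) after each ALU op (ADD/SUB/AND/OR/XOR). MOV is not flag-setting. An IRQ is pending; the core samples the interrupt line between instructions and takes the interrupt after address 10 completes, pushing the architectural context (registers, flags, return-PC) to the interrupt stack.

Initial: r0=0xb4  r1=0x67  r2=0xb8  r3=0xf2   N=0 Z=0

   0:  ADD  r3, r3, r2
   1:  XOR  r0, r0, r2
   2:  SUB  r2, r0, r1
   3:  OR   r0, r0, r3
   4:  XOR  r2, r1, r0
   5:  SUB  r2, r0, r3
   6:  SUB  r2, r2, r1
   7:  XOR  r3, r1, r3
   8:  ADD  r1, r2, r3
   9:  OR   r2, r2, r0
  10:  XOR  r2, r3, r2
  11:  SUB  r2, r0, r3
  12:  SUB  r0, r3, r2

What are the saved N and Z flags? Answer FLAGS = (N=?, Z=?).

after  0: r0=0xb4 r1=0x67 r2=0xb8 r3=0xaa  N=1 Z=0
after  1: r0=0x0c r1=0x67 r2=0xb8 r3=0xaa  N=0 Z=0
after  2: r0=0x0c r1=0x67 r2=0xa5 r3=0xaa  N=1 Z=0
after  3: r0=0xae r1=0x67 r2=0xa5 r3=0xaa  N=1 Z=0
after  4: r0=0xae r1=0x67 r2=0xc9 r3=0xaa  N=1 Z=0
after  5: r0=0xae r1=0x67 r2=0x04 r3=0xaa  N=0 Z=0
after  6: r0=0xae r1=0x67 r2=0x9d r3=0xaa  N=1 Z=0
after  7: r0=0xae r1=0x67 r2=0x9d r3=0xcd  N=1 Z=0
after  8: r0=0xae r1=0x6a r2=0x9d r3=0xcd  N=0 Z=0
after  9: r0=0xae r1=0x6a r2=0xbf r3=0xcd  N=1 Z=0
after 10: r0=0xae r1=0x6a r2=0x72 r3=0xcd  N=0 Z=0
-- IRQ taken; context saved, return-PC = 11 --

FLAGS = (N=0, Z=0)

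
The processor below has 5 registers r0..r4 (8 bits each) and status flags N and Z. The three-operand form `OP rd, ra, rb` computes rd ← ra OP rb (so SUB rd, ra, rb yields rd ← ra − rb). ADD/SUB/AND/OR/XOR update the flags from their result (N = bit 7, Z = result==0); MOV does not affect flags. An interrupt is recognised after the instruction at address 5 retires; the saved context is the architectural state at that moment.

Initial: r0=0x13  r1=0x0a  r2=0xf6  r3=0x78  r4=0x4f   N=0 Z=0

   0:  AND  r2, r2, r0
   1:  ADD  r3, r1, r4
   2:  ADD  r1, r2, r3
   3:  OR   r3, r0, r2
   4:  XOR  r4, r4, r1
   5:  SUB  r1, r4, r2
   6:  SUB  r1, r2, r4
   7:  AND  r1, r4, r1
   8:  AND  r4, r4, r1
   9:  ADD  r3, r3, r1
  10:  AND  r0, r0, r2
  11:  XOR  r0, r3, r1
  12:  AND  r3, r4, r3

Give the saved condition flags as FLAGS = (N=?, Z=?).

FLAGS = (N=0, Z=0)

after  0: r0=0x13 r1=0x0a r2=0x12 r3=0x78 r4=0x4f  N=0 Z=0
after  1: r0=0x13 r1=0x0a r2=0x12 r3=0x59 r4=0x4f  N=0 Z=0
after  2: r0=0x13 r1=0x6b r2=0x12 r3=0x59 r4=0x4f  N=0 Z=0
after  3: r0=0x13 r1=0x6b r2=0x12 r3=0x13 r4=0x4f  N=0 Z=0
after  4: r0=0x13 r1=0x6b r2=0x12 r3=0x13 r4=0x24  N=0 Z=0
after  5: r0=0x13 r1=0x12 r2=0x12 r3=0x13 r4=0x24  N=0 Z=0
-- IRQ taken; context saved, return-PC = 6 --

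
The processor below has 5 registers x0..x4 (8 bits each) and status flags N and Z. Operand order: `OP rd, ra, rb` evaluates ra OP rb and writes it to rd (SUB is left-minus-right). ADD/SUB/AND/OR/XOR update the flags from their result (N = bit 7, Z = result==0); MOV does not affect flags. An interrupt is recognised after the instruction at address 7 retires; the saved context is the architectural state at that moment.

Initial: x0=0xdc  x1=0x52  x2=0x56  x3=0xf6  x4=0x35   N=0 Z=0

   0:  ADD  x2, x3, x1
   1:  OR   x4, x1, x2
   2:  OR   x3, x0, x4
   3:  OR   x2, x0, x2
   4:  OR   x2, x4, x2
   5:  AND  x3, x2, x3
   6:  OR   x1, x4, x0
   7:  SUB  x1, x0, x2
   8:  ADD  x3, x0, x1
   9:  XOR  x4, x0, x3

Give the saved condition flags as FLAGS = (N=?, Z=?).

after  0: x0=0xdc x1=0x52 x2=0x48 x3=0xf6 x4=0x35  N=0 Z=0
after  1: x0=0xdc x1=0x52 x2=0x48 x3=0xf6 x4=0x5a  N=0 Z=0
after  2: x0=0xdc x1=0x52 x2=0x48 x3=0xde x4=0x5a  N=1 Z=0
after  3: x0=0xdc x1=0x52 x2=0xdc x3=0xde x4=0x5a  N=1 Z=0
after  4: x0=0xdc x1=0x52 x2=0xde x3=0xde x4=0x5a  N=1 Z=0
after  5: x0=0xdc x1=0x52 x2=0xde x3=0xde x4=0x5a  N=1 Z=0
after  6: x0=0xdc x1=0xde x2=0xde x3=0xde x4=0x5a  N=1 Z=0
after  7: x0=0xdc x1=0xfe x2=0xde x3=0xde x4=0x5a  N=1 Z=0
-- IRQ taken; context saved, return-PC = 8 --

FLAGS = (N=1, Z=0)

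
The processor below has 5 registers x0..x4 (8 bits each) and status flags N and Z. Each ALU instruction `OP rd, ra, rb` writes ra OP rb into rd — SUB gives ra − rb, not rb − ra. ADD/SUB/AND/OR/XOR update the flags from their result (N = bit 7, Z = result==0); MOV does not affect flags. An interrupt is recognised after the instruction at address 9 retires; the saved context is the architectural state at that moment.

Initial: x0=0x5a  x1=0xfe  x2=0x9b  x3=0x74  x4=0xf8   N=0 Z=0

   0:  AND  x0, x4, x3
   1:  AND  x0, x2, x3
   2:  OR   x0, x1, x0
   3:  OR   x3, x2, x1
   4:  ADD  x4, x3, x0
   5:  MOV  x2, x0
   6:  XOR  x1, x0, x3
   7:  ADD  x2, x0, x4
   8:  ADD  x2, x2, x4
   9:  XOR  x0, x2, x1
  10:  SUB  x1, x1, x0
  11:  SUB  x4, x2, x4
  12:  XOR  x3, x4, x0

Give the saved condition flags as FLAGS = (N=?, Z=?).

after  0: x0=0x70 x1=0xfe x2=0x9b x3=0x74 x4=0xf8  N=0 Z=0
after  1: x0=0x10 x1=0xfe x2=0x9b x3=0x74 x4=0xf8  N=0 Z=0
after  2: x0=0xfe x1=0xfe x2=0x9b x3=0x74 x4=0xf8  N=1 Z=0
after  3: x0=0xfe x1=0xfe x2=0x9b x3=0xff x4=0xf8  N=1 Z=0
after  4: x0=0xfe x1=0xfe x2=0x9b x3=0xff x4=0xfd  N=1 Z=0
after  5: x0=0xfe x1=0xfe x2=0xfe x3=0xff x4=0xfd  N=1 Z=0
after  6: x0=0xfe x1=0x01 x2=0xfe x3=0xff x4=0xfd  N=0 Z=0
after  7: x0=0xfe x1=0x01 x2=0xfb x3=0xff x4=0xfd  N=1 Z=0
after  8: x0=0xfe x1=0x01 x2=0xf8 x3=0xff x4=0xfd  N=1 Z=0
after  9: x0=0xf9 x1=0x01 x2=0xf8 x3=0xff x4=0xfd  N=1 Z=0
-- IRQ taken; context saved, return-PC = 10 --

FLAGS = (N=1, Z=0)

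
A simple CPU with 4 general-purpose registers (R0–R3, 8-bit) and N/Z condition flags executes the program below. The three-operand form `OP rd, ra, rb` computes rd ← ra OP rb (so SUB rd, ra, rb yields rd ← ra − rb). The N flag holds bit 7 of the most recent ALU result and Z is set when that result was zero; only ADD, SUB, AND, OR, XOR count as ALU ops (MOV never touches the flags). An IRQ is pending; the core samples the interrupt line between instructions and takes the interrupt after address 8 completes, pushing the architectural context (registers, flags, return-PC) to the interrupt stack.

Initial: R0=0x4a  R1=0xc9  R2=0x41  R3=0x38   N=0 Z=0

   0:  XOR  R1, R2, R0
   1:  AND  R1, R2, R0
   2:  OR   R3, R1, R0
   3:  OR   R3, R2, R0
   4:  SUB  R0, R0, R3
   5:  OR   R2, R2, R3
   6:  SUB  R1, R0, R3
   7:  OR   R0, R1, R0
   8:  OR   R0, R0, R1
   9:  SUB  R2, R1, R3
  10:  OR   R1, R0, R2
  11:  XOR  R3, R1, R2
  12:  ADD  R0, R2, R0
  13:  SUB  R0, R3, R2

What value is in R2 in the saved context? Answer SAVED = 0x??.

after  0: R0=0x4a R1=0x0b R2=0x41 R3=0x38  N=0 Z=0
after  1: R0=0x4a R1=0x40 R2=0x41 R3=0x38  N=0 Z=0
after  2: R0=0x4a R1=0x40 R2=0x41 R3=0x4a  N=0 Z=0
after  3: R0=0x4a R1=0x40 R2=0x41 R3=0x4b  N=0 Z=0
after  4: R0=0xff R1=0x40 R2=0x41 R3=0x4b  N=1 Z=0
after  5: R0=0xff R1=0x40 R2=0x4b R3=0x4b  N=0 Z=0
after  6: R0=0xff R1=0xb4 R2=0x4b R3=0x4b  N=1 Z=0
after  7: R0=0xff R1=0xb4 R2=0x4b R3=0x4b  N=1 Z=0
after  8: R0=0xff R1=0xb4 R2=0x4b R3=0x4b  N=1 Z=0
-- IRQ taken; context saved, return-PC = 9 --

SAVED = 0x4b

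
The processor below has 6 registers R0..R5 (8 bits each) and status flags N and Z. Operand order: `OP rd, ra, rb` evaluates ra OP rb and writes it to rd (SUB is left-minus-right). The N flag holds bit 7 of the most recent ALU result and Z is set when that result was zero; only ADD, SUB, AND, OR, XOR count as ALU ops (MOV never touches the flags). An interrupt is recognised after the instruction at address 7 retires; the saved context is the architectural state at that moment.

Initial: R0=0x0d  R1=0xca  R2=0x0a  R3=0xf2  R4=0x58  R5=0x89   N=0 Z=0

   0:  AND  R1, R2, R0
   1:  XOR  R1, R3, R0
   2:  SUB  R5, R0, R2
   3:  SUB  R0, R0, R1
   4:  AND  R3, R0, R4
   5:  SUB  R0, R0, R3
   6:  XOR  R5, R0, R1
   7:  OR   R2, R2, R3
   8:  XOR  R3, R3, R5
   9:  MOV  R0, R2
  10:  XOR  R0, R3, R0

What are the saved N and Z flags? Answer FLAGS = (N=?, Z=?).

after  0: R0=0x0d R1=0x08 R2=0x0a R3=0xf2 R4=0x58 R5=0x89  N=0 Z=0
after  1: R0=0x0d R1=0xff R2=0x0a R3=0xf2 R4=0x58 R5=0x89  N=1 Z=0
after  2: R0=0x0d R1=0xff R2=0x0a R3=0xf2 R4=0x58 R5=0x03  N=0 Z=0
after  3: R0=0x0e R1=0xff R2=0x0a R3=0xf2 R4=0x58 R5=0x03  N=0 Z=0
after  4: R0=0x0e R1=0xff R2=0x0a R3=0x08 R4=0x58 R5=0x03  N=0 Z=0
after  5: R0=0x06 R1=0xff R2=0x0a R3=0x08 R4=0x58 R5=0x03  N=0 Z=0
after  6: R0=0x06 R1=0xff R2=0x0a R3=0x08 R4=0x58 R5=0xf9  N=1 Z=0
after  7: R0=0x06 R1=0xff R2=0x0a R3=0x08 R4=0x58 R5=0xf9  N=0 Z=0
-- IRQ taken; context saved, return-PC = 8 --

FLAGS = (N=0, Z=0)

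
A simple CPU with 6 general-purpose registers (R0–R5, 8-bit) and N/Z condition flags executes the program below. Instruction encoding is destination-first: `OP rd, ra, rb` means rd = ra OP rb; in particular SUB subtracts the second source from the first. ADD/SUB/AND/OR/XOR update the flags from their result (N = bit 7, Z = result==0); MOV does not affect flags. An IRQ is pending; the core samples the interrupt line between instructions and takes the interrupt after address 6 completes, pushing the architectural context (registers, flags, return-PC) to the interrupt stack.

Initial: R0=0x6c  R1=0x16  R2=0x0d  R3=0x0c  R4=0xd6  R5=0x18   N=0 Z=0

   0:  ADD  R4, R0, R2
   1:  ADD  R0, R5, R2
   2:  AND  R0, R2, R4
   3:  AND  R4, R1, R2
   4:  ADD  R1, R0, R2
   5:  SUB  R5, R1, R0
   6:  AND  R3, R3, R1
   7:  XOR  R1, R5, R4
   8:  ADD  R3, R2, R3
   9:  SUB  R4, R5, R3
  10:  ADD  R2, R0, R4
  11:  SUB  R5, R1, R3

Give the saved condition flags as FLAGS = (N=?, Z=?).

after  0: R0=0x6c R1=0x16 R2=0x0d R3=0x0c R4=0x79 R5=0x18  N=0 Z=0
after  1: R0=0x25 R1=0x16 R2=0x0d R3=0x0c R4=0x79 R5=0x18  N=0 Z=0
after  2: R0=0x09 R1=0x16 R2=0x0d R3=0x0c R4=0x79 R5=0x18  N=0 Z=0
after  3: R0=0x09 R1=0x16 R2=0x0d R3=0x0c R4=0x04 R5=0x18  N=0 Z=0
after  4: R0=0x09 R1=0x16 R2=0x0d R3=0x0c R4=0x04 R5=0x18  N=0 Z=0
after  5: R0=0x09 R1=0x16 R2=0x0d R3=0x0c R4=0x04 R5=0x0d  N=0 Z=0
after  6: R0=0x09 R1=0x16 R2=0x0d R3=0x04 R4=0x04 R5=0x0d  N=0 Z=0
-- IRQ taken; context saved, return-PC = 7 --

FLAGS = (N=0, Z=0)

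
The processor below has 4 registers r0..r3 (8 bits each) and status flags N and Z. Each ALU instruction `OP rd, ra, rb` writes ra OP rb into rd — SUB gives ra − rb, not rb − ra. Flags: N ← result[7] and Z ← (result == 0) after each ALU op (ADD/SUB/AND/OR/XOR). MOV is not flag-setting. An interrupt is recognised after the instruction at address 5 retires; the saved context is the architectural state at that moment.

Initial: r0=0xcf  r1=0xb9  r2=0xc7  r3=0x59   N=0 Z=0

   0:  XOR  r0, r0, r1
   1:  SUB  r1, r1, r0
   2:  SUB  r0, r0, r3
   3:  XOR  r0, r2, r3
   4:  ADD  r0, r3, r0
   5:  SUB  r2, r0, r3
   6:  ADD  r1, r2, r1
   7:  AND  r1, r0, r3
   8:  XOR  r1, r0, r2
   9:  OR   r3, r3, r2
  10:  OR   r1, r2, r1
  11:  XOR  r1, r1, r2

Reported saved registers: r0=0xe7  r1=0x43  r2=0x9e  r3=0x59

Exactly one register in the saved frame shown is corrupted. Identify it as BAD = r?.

BAD = r0

after  0: r0=0x76 r1=0xb9 r2=0xc7 r3=0x59  N=0 Z=0
after  1: r0=0x76 r1=0x43 r2=0xc7 r3=0x59  N=0 Z=0
after  2: r0=0x1d r1=0x43 r2=0xc7 r3=0x59  N=0 Z=0
after  3: r0=0x9e r1=0x43 r2=0xc7 r3=0x59  N=1 Z=0
after  4: r0=0xf7 r1=0x43 r2=0xc7 r3=0x59  N=1 Z=0
after  5: r0=0xf7 r1=0x43 r2=0x9e r3=0x59  N=1 Z=0
-- IRQ taken; context saved, return-PC = 6 --
mismatch: r0: reported 0xe7 vs actual 0xf7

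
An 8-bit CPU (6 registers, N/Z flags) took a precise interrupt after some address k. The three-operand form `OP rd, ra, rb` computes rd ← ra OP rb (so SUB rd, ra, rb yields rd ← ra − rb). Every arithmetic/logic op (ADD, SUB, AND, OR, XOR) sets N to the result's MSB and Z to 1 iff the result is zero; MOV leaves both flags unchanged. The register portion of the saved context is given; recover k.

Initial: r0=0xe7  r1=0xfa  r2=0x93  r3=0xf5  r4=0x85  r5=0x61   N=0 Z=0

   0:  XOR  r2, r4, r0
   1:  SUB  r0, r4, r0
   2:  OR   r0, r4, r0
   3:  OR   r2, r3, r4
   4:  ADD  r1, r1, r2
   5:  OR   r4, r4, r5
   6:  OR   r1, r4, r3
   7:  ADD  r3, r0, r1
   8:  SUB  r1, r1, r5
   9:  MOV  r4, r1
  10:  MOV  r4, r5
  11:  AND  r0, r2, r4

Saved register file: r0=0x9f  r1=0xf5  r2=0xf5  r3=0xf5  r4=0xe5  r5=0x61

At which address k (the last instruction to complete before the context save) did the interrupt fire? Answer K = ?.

K = 6

after  0: r0=0xe7 r1=0xfa r2=0x62 r3=0xf5 r4=0x85 r5=0x61  N=0 Z=0
after  1: r0=0x9e r1=0xfa r2=0x62 r3=0xf5 r4=0x85 r5=0x61  N=1 Z=0
after  2: r0=0x9f r1=0xfa r2=0x62 r3=0xf5 r4=0x85 r5=0x61  N=1 Z=0
after  3: r0=0x9f r1=0xfa r2=0xf5 r3=0xf5 r4=0x85 r5=0x61  N=1 Z=0
after  4: r0=0x9f r1=0xef r2=0xf5 r3=0xf5 r4=0x85 r5=0x61  N=1 Z=0
after  5: r0=0x9f r1=0xef r2=0xf5 r3=0xf5 r4=0xe5 r5=0x61  N=1 Z=0
after  6: r0=0x9f r1=0xf5 r2=0xf5 r3=0xf5 r4=0xe5 r5=0x61  N=1 Z=0
-- IRQ taken; context saved, return-PC = 7 --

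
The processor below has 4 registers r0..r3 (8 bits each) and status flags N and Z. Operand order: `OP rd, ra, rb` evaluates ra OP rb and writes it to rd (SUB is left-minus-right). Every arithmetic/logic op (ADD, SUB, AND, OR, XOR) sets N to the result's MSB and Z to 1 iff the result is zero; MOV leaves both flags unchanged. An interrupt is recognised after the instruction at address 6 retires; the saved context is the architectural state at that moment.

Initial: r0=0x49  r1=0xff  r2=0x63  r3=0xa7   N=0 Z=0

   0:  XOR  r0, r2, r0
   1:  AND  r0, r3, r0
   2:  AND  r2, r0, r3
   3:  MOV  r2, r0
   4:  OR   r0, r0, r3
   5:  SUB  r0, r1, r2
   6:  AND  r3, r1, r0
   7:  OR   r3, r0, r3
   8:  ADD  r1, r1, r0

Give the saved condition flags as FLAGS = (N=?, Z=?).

FLAGS = (N=1, Z=0)

after  0: r0=0x2a r1=0xff r2=0x63 r3=0xa7  N=0 Z=0
after  1: r0=0x22 r1=0xff r2=0x63 r3=0xa7  N=0 Z=0
after  2: r0=0x22 r1=0xff r2=0x22 r3=0xa7  N=0 Z=0
after  3: r0=0x22 r1=0xff r2=0x22 r3=0xa7  N=0 Z=0
after  4: r0=0xa7 r1=0xff r2=0x22 r3=0xa7  N=1 Z=0
after  5: r0=0xdd r1=0xff r2=0x22 r3=0xa7  N=1 Z=0
after  6: r0=0xdd r1=0xff r2=0x22 r3=0xdd  N=1 Z=0
-- IRQ taken; context saved, return-PC = 7 --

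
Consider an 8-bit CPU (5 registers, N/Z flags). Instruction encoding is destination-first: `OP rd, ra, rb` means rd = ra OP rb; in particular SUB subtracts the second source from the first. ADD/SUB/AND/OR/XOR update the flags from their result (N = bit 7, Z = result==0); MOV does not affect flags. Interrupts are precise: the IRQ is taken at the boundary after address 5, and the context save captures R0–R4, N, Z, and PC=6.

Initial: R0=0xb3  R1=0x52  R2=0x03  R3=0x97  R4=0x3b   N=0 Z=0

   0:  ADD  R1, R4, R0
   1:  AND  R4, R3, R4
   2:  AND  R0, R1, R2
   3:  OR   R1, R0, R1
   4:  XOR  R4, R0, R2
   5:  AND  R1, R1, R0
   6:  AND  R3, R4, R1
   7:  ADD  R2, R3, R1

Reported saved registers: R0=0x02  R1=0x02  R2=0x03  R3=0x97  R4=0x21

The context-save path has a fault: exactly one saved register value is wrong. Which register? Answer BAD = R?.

BAD = R4

after  0: R0=0xb3 R1=0xee R2=0x03 R3=0x97 R4=0x3b  N=1 Z=0
after  1: R0=0xb3 R1=0xee R2=0x03 R3=0x97 R4=0x13  N=0 Z=0
after  2: R0=0x02 R1=0xee R2=0x03 R3=0x97 R4=0x13  N=0 Z=0
after  3: R0=0x02 R1=0xee R2=0x03 R3=0x97 R4=0x13  N=1 Z=0
after  4: R0=0x02 R1=0xee R2=0x03 R3=0x97 R4=0x01  N=0 Z=0
after  5: R0=0x02 R1=0x02 R2=0x03 R3=0x97 R4=0x01  N=0 Z=0
-- IRQ taken; context saved, return-PC = 6 --
mismatch: R4: reported 0x21 vs actual 0x01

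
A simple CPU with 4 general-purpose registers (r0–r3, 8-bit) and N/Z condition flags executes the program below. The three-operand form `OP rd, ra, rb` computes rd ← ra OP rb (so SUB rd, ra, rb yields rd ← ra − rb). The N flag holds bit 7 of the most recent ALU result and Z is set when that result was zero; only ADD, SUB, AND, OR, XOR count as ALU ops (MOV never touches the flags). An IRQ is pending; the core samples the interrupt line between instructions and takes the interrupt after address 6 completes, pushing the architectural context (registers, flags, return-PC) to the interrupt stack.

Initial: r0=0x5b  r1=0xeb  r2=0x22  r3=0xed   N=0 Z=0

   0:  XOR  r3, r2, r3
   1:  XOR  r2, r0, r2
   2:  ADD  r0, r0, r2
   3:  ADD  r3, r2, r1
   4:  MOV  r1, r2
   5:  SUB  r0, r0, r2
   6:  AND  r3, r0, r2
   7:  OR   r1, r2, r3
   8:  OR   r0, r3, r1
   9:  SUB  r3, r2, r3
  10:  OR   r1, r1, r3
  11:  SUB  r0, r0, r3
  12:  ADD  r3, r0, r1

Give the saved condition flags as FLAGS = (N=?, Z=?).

FLAGS = (N=0, Z=0)

after  0: r0=0x5b r1=0xeb r2=0x22 r3=0xcf  N=1 Z=0
after  1: r0=0x5b r1=0xeb r2=0x79 r3=0xcf  N=0 Z=0
after  2: r0=0xd4 r1=0xeb r2=0x79 r3=0xcf  N=1 Z=0
after  3: r0=0xd4 r1=0xeb r2=0x79 r3=0x64  N=0 Z=0
after  4: r0=0xd4 r1=0x79 r2=0x79 r3=0x64  N=0 Z=0
after  5: r0=0x5b r1=0x79 r2=0x79 r3=0x64  N=0 Z=0
after  6: r0=0x5b r1=0x79 r2=0x79 r3=0x59  N=0 Z=0
-- IRQ taken; context saved, return-PC = 7 --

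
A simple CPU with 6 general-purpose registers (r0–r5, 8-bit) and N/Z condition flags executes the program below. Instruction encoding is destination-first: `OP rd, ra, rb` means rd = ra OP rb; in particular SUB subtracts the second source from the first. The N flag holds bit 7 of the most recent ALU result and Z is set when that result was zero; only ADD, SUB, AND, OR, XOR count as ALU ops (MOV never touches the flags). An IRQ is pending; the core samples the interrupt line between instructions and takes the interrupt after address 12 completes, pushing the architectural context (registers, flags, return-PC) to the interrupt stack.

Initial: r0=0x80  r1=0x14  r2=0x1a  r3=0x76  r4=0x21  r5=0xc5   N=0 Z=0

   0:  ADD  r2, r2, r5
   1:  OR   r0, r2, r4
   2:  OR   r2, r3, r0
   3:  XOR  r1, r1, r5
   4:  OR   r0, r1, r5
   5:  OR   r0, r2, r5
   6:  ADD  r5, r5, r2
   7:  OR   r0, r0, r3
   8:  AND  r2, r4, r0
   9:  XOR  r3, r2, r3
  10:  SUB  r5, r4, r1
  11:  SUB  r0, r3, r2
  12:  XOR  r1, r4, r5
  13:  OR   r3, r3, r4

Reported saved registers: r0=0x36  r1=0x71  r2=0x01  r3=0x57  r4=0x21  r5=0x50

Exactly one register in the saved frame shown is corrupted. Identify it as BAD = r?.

BAD = r2

after  0: r0=0x80 r1=0x14 r2=0xdf r3=0x76 r4=0x21 r5=0xc5  N=1 Z=0
after  1: r0=0xff r1=0x14 r2=0xdf r3=0x76 r4=0x21 r5=0xc5  N=1 Z=0
after  2: r0=0xff r1=0x14 r2=0xff r3=0x76 r4=0x21 r5=0xc5  N=1 Z=0
after  3: r0=0xff r1=0xd1 r2=0xff r3=0x76 r4=0x21 r5=0xc5  N=1 Z=0
after  4: r0=0xd5 r1=0xd1 r2=0xff r3=0x76 r4=0x21 r5=0xc5  N=1 Z=0
after  5: r0=0xff r1=0xd1 r2=0xff r3=0x76 r4=0x21 r5=0xc5  N=1 Z=0
after  6: r0=0xff r1=0xd1 r2=0xff r3=0x76 r4=0x21 r5=0xc4  N=1 Z=0
after  7: r0=0xff r1=0xd1 r2=0xff r3=0x76 r4=0x21 r5=0xc4  N=1 Z=0
after  8: r0=0xff r1=0xd1 r2=0x21 r3=0x76 r4=0x21 r5=0xc4  N=0 Z=0
after  9: r0=0xff r1=0xd1 r2=0x21 r3=0x57 r4=0x21 r5=0xc4  N=0 Z=0
after 10: r0=0xff r1=0xd1 r2=0x21 r3=0x57 r4=0x21 r5=0x50  N=0 Z=0
after 11: r0=0x36 r1=0xd1 r2=0x21 r3=0x57 r4=0x21 r5=0x50  N=0 Z=0
after 12: r0=0x36 r1=0x71 r2=0x21 r3=0x57 r4=0x21 r5=0x50  N=0 Z=0
-- IRQ taken; context saved, return-PC = 13 --
mismatch: r2: reported 0x01 vs actual 0x21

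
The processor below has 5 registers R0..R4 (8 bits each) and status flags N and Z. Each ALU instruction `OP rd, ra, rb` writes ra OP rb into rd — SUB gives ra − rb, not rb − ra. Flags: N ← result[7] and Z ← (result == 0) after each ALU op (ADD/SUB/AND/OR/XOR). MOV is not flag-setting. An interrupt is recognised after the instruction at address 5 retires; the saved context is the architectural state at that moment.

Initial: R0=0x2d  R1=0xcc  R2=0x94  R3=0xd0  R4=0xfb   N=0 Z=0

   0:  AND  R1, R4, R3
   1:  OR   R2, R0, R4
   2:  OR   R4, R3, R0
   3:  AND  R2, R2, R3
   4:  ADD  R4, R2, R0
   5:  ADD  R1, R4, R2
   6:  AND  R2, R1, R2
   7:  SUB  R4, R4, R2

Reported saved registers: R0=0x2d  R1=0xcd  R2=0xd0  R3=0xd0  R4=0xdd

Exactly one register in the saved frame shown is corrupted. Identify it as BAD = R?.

BAD = R4

after  0: R0=0x2d R1=0xd0 R2=0x94 R3=0xd0 R4=0xfb  N=1 Z=0
after  1: R0=0x2d R1=0xd0 R2=0xff R3=0xd0 R4=0xfb  N=1 Z=0
after  2: R0=0x2d R1=0xd0 R2=0xff R3=0xd0 R4=0xfd  N=1 Z=0
after  3: R0=0x2d R1=0xd0 R2=0xd0 R3=0xd0 R4=0xfd  N=1 Z=0
after  4: R0=0x2d R1=0xd0 R2=0xd0 R3=0xd0 R4=0xfd  N=1 Z=0
after  5: R0=0x2d R1=0xcd R2=0xd0 R3=0xd0 R4=0xfd  N=1 Z=0
-- IRQ taken; context saved, return-PC = 6 --
mismatch: R4: reported 0xdd vs actual 0xfd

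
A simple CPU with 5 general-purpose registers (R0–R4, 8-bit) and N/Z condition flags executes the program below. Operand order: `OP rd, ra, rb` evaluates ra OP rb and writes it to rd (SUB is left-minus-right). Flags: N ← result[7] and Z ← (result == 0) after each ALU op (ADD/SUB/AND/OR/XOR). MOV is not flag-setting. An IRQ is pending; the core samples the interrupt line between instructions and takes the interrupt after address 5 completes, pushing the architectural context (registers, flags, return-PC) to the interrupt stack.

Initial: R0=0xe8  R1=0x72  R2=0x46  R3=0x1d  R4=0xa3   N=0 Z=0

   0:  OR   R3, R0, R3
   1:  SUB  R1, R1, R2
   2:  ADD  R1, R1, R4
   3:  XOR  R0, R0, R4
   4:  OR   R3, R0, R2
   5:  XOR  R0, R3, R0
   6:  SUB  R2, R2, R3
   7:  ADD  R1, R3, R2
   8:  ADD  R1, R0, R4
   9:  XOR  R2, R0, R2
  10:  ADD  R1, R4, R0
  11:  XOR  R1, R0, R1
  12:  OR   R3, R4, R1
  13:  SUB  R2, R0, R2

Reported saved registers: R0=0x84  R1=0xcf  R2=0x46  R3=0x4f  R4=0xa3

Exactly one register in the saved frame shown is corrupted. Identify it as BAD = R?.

BAD = R0

after  0: R0=0xe8 R1=0x72 R2=0x46 R3=0xfd R4=0xa3  N=1 Z=0
after  1: R0=0xe8 R1=0x2c R2=0x46 R3=0xfd R4=0xa3  N=0 Z=0
after  2: R0=0xe8 R1=0xcf R2=0x46 R3=0xfd R4=0xa3  N=1 Z=0
after  3: R0=0x4b R1=0xcf R2=0x46 R3=0xfd R4=0xa3  N=0 Z=0
after  4: R0=0x4b R1=0xcf R2=0x46 R3=0x4f R4=0xa3  N=0 Z=0
after  5: R0=0x04 R1=0xcf R2=0x46 R3=0x4f R4=0xa3  N=0 Z=0
-- IRQ taken; context saved, return-PC = 6 --
mismatch: R0: reported 0x84 vs actual 0x04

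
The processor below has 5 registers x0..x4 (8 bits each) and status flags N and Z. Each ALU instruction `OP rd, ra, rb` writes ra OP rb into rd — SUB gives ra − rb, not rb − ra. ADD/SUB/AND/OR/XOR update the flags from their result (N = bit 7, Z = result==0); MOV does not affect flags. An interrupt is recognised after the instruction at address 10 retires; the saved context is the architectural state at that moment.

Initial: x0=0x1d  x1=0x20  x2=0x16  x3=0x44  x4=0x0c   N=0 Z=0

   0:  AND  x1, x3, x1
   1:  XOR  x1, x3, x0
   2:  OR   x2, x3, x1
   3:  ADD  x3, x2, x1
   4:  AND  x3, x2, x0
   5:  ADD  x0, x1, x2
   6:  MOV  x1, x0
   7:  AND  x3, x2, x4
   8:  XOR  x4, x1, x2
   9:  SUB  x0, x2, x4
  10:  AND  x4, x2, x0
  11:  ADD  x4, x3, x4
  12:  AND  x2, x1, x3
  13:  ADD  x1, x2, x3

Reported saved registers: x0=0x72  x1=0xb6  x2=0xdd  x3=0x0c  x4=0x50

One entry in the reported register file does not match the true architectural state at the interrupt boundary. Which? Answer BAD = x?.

after  0: x0=0x1d x1=0x00 x2=0x16 x3=0x44 x4=0x0c  N=0 Z=1
after  1: x0=0x1d x1=0x59 x2=0x16 x3=0x44 x4=0x0c  N=0 Z=0
after  2: x0=0x1d x1=0x59 x2=0x5d x3=0x44 x4=0x0c  N=0 Z=0
after  3: x0=0x1d x1=0x59 x2=0x5d x3=0xb6 x4=0x0c  N=1 Z=0
after  4: x0=0x1d x1=0x59 x2=0x5d x3=0x1d x4=0x0c  N=0 Z=0
after  5: x0=0xb6 x1=0x59 x2=0x5d x3=0x1d x4=0x0c  N=1 Z=0
after  6: x0=0xb6 x1=0xb6 x2=0x5d x3=0x1d x4=0x0c  N=1 Z=0
after  7: x0=0xb6 x1=0xb6 x2=0x5d x3=0x0c x4=0x0c  N=0 Z=0
after  8: x0=0xb6 x1=0xb6 x2=0x5d x3=0x0c x4=0xeb  N=1 Z=0
after  9: x0=0x72 x1=0xb6 x2=0x5d x3=0x0c x4=0xeb  N=0 Z=0
after 10: x0=0x72 x1=0xb6 x2=0x5d x3=0x0c x4=0x50  N=0 Z=0
-- IRQ taken; context saved, return-PC = 11 --
mismatch: x2: reported 0xdd vs actual 0x5d

BAD = x2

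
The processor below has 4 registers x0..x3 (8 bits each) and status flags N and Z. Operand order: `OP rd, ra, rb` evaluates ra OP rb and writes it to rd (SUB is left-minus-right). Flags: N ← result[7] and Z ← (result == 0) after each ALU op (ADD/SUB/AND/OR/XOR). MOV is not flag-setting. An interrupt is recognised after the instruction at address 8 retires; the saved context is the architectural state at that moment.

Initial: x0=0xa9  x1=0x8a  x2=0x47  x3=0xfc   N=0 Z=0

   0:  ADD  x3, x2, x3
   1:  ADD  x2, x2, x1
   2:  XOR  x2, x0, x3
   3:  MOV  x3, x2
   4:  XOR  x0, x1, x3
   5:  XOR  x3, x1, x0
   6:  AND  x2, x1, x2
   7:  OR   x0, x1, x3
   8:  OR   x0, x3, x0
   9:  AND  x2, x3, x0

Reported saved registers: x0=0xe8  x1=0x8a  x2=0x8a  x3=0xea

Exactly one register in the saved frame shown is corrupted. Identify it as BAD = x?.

BAD = x0

after  0: x0=0xa9 x1=0x8a x2=0x47 x3=0x43  N=0 Z=0
after  1: x0=0xa9 x1=0x8a x2=0xd1 x3=0x43  N=1 Z=0
after  2: x0=0xa9 x1=0x8a x2=0xea x3=0x43  N=1 Z=0
after  3: x0=0xa9 x1=0x8a x2=0xea x3=0xea  N=1 Z=0
after  4: x0=0x60 x1=0x8a x2=0xea x3=0xea  N=0 Z=0
after  5: x0=0x60 x1=0x8a x2=0xea x3=0xea  N=1 Z=0
after  6: x0=0x60 x1=0x8a x2=0x8a x3=0xea  N=1 Z=0
after  7: x0=0xea x1=0x8a x2=0x8a x3=0xea  N=1 Z=0
after  8: x0=0xea x1=0x8a x2=0x8a x3=0xea  N=1 Z=0
-- IRQ taken; context saved, return-PC = 9 --
mismatch: x0: reported 0xe8 vs actual 0xea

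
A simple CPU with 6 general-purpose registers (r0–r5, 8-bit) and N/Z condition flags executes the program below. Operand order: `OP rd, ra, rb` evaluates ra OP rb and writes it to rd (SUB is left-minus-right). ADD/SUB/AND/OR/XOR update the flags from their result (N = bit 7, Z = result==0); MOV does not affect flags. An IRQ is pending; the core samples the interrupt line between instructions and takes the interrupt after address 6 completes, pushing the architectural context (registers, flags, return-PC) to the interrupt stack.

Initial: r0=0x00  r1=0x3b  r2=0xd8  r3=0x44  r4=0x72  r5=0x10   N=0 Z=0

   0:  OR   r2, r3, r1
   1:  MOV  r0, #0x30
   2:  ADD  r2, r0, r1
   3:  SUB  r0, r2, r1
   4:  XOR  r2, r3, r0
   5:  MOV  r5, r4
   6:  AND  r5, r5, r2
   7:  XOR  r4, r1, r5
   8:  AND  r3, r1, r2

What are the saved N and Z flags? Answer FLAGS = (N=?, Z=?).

after  0: r0=0x00 r1=0x3b r2=0x7f r3=0x44 r4=0x72 r5=0x10  N=0 Z=0
after  1: r0=0x30 r1=0x3b r2=0x7f r3=0x44 r4=0x72 r5=0x10  N=0 Z=0
after  2: r0=0x30 r1=0x3b r2=0x6b r3=0x44 r4=0x72 r5=0x10  N=0 Z=0
after  3: r0=0x30 r1=0x3b r2=0x6b r3=0x44 r4=0x72 r5=0x10  N=0 Z=0
after  4: r0=0x30 r1=0x3b r2=0x74 r3=0x44 r4=0x72 r5=0x10  N=0 Z=0
after  5: r0=0x30 r1=0x3b r2=0x74 r3=0x44 r4=0x72 r5=0x72  N=0 Z=0
after  6: r0=0x30 r1=0x3b r2=0x74 r3=0x44 r4=0x72 r5=0x70  N=0 Z=0
-- IRQ taken; context saved, return-PC = 7 --

FLAGS = (N=0, Z=0)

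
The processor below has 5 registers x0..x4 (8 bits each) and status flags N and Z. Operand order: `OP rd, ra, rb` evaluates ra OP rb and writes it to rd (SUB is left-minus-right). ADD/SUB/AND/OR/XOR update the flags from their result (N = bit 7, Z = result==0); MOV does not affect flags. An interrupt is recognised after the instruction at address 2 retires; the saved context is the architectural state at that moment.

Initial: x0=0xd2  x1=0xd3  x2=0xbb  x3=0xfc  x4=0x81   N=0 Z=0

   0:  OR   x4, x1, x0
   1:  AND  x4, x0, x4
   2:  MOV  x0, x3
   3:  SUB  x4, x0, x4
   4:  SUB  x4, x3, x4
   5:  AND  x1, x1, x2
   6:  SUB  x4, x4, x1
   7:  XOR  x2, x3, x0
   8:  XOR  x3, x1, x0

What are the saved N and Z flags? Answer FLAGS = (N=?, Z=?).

FLAGS = (N=1, Z=0)

after  0: x0=0xd2 x1=0xd3 x2=0xbb x3=0xfc x4=0xd3  N=1 Z=0
after  1: x0=0xd2 x1=0xd3 x2=0xbb x3=0xfc x4=0xd2  N=1 Z=0
after  2: x0=0xfc x1=0xd3 x2=0xbb x3=0xfc x4=0xd2  N=1 Z=0
-- IRQ taken; context saved, return-PC = 3 --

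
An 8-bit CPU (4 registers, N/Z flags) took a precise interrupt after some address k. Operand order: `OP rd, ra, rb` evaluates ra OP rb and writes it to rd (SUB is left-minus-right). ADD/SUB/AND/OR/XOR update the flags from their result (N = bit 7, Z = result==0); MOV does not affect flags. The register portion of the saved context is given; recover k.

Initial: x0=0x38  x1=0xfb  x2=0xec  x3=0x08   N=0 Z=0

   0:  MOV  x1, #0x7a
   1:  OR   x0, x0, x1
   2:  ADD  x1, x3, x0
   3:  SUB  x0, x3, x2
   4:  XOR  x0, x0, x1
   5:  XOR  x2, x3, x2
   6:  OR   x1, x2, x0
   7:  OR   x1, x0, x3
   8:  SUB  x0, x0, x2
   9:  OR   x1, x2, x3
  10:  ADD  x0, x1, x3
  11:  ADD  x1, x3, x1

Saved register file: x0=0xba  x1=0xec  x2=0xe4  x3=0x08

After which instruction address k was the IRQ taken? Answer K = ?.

after  0: x0=0x38 x1=0x7a x2=0xec x3=0x08  N=0 Z=0
after  1: x0=0x7a x1=0x7a x2=0xec x3=0x08  N=0 Z=0
after  2: x0=0x7a x1=0x82 x2=0xec x3=0x08  N=1 Z=0
after  3: x0=0x1c x1=0x82 x2=0xec x3=0x08  N=0 Z=0
after  4: x0=0x9e x1=0x82 x2=0xec x3=0x08  N=1 Z=0
after  5: x0=0x9e x1=0x82 x2=0xe4 x3=0x08  N=1 Z=0
after  6: x0=0x9e x1=0xfe x2=0xe4 x3=0x08  N=1 Z=0
after  7: x0=0x9e x1=0x9e x2=0xe4 x3=0x08  N=1 Z=0
after  8: x0=0xba x1=0x9e x2=0xe4 x3=0x08  N=1 Z=0
after  9: x0=0xba x1=0xec x2=0xe4 x3=0x08  N=1 Z=0
-- IRQ taken; context saved, return-PC = 10 --

K = 9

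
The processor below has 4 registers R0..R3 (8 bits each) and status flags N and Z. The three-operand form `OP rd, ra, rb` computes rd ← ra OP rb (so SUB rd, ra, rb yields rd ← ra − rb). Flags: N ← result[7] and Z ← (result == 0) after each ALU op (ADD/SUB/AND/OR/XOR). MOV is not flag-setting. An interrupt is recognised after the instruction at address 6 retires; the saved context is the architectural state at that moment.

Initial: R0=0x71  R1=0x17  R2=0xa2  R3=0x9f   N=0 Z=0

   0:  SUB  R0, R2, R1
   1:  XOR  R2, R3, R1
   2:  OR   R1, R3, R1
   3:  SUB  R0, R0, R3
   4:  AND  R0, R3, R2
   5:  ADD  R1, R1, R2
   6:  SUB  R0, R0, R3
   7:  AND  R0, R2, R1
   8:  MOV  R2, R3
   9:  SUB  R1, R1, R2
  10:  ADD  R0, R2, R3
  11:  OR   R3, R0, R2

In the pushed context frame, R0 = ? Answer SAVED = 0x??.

SAVED = 0xe9

after  0: R0=0x8b R1=0x17 R2=0xa2 R3=0x9f  N=1 Z=0
after  1: R0=0x8b R1=0x17 R2=0x88 R3=0x9f  N=1 Z=0
after  2: R0=0x8b R1=0x9f R2=0x88 R3=0x9f  N=1 Z=0
after  3: R0=0xec R1=0x9f R2=0x88 R3=0x9f  N=1 Z=0
after  4: R0=0x88 R1=0x9f R2=0x88 R3=0x9f  N=1 Z=0
after  5: R0=0x88 R1=0x27 R2=0x88 R3=0x9f  N=0 Z=0
after  6: R0=0xe9 R1=0x27 R2=0x88 R3=0x9f  N=1 Z=0
-- IRQ taken; context saved, return-PC = 7 --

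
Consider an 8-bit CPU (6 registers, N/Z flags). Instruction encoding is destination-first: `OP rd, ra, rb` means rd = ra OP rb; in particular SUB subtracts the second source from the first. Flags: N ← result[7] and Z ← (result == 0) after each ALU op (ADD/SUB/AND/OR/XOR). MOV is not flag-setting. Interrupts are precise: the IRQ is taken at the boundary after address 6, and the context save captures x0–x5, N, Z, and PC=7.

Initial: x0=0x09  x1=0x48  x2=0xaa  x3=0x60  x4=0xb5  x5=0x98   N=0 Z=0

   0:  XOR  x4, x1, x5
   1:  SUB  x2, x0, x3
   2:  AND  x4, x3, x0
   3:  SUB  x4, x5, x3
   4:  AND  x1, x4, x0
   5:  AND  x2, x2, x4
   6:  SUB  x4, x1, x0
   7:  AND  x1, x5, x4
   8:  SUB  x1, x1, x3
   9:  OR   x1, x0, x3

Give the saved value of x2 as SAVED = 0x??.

SAVED = 0x28

after  0: x0=0x09 x1=0x48 x2=0xaa x3=0x60 x4=0xd0 x5=0x98  N=1 Z=0
after  1: x0=0x09 x1=0x48 x2=0xa9 x3=0x60 x4=0xd0 x5=0x98  N=1 Z=0
after  2: x0=0x09 x1=0x48 x2=0xa9 x3=0x60 x4=0x00 x5=0x98  N=0 Z=1
after  3: x0=0x09 x1=0x48 x2=0xa9 x3=0x60 x4=0x38 x5=0x98  N=0 Z=0
after  4: x0=0x09 x1=0x08 x2=0xa9 x3=0x60 x4=0x38 x5=0x98  N=0 Z=0
after  5: x0=0x09 x1=0x08 x2=0x28 x3=0x60 x4=0x38 x5=0x98  N=0 Z=0
after  6: x0=0x09 x1=0x08 x2=0x28 x3=0x60 x4=0xff x5=0x98  N=1 Z=0
-- IRQ taken; context saved, return-PC = 7 --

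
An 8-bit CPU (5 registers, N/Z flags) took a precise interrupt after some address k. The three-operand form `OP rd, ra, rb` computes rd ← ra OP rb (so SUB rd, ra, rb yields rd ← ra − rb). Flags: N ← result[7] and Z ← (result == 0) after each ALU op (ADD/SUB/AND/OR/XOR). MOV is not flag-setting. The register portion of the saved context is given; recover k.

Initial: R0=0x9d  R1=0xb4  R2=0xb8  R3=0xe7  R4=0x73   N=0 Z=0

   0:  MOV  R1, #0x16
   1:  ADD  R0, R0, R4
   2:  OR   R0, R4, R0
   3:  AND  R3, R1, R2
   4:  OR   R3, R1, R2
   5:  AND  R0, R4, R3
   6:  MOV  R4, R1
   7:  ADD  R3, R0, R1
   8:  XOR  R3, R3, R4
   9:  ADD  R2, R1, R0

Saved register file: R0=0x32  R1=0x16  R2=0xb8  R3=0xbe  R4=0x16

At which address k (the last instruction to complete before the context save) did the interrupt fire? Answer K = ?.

K = 6

after  0: R0=0x9d R1=0x16 R2=0xb8 R3=0xe7 R4=0x73  N=0 Z=0
after  1: R0=0x10 R1=0x16 R2=0xb8 R3=0xe7 R4=0x73  N=0 Z=0
after  2: R0=0x73 R1=0x16 R2=0xb8 R3=0xe7 R4=0x73  N=0 Z=0
after  3: R0=0x73 R1=0x16 R2=0xb8 R3=0x10 R4=0x73  N=0 Z=0
after  4: R0=0x73 R1=0x16 R2=0xb8 R3=0xbe R4=0x73  N=1 Z=0
after  5: R0=0x32 R1=0x16 R2=0xb8 R3=0xbe R4=0x73  N=0 Z=0
after  6: R0=0x32 R1=0x16 R2=0xb8 R3=0xbe R4=0x16  N=0 Z=0
-- IRQ taken; context saved, return-PC = 7 --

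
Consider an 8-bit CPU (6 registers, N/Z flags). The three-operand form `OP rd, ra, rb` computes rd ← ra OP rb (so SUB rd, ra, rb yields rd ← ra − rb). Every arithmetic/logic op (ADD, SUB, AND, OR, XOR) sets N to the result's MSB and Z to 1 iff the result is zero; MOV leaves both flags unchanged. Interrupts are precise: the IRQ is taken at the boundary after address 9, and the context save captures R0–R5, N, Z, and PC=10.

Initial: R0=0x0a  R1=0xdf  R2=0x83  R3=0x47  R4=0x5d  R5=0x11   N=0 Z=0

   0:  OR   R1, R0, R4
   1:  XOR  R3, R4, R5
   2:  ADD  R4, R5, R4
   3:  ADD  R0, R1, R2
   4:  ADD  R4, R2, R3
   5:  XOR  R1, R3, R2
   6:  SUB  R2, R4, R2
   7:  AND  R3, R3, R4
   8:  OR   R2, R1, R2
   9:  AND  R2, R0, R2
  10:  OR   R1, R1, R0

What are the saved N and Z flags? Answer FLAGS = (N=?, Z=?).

FLAGS = (N=1, Z=0)

after  0: R0=0x0a R1=0x5f R2=0x83 R3=0x47 R4=0x5d R5=0x11  N=0 Z=0
after  1: R0=0x0a R1=0x5f R2=0x83 R3=0x4c R4=0x5d R5=0x11  N=0 Z=0
after  2: R0=0x0a R1=0x5f R2=0x83 R3=0x4c R4=0x6e R5=0x11  N=0 Z=0
after  3: R0=0xe2 R1=0x5f R2=0x83 R3=0x4c R4=0x6e R5=0x11  N=1 Z=0
after  4: R0=0xe2 R1=0x5f R2=0x83 R3=0x4c R4=0xcf R5=0x11  N=1 Z=0
after  5: R0=0xe2 R1=0xcf R2=0x83 R3=0x4c R4=0xcf R5=0x11  N=1 Z=0
after  6: R0=0xe2 R1=0xcf R2=0x4c R3=0x4c R4=0xcf R5=0x11  N=0 Z=0
after  7: R0=0xe2 R1=0xcf R2=0x4c R3=0x4c R4=0xcf R5=0x11  N=0 Z=0
after  8: R0=0xe2 R1=0xcf R2=0xcf R3=0x4c R4=0xcf R5=0x11  N=1 Z=0
after  9: R0=0xe2 R1=0xcf R2=0xc2 R3=0x4c R4=0xcf R5=0x11  N=1 Z=0
-- IRQ taken; context saved, return-PC = 10 --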